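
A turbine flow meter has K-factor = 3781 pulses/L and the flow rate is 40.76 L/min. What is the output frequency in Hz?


Frequency = K * Q / 60 (converting L/min to L/s).
f = 3781 * 40.76 / 60
f = 154113.56 / 60
f = 2568.56 Hz

2568.56 Hz


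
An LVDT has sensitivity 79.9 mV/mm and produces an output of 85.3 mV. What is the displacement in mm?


Displacement = Vout / sensitivity.
d = 85.3 / 79.9
d = 1.068 mm

1.068 mm


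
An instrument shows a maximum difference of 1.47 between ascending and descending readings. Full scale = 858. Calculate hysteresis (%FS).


Hysteresis = (max difference / full scale) * 100%.
H = (1.47 / 858) * 100
H = 0.171 %FS

0.171 %FS


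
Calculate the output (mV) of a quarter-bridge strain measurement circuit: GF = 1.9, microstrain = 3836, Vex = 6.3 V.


Quarter bridge output: Vout = (GF * epsilon * Vex) / 4.
Vout = (1.9 * 3836e-6 * 6.3) / 4
Vout = 0.04591692 / 4 V
Vout = 0.01147923 V = 11.4792 mV

11.4792 mV


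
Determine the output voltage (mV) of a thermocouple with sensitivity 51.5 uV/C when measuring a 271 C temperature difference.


The thermocouple output V = sensitivity * dT.
V = 51.5 uV/C * 271 C
V = 13956.5 uV
V = 13.957 mV

13.957 mV


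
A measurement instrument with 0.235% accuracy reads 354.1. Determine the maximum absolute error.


Absolute error = (accuracy% / 100) * reading.
Error = (0.235 / 100) * 354.1
Error = 0.00235 * 354.1
Error = 0.8321

0.8321


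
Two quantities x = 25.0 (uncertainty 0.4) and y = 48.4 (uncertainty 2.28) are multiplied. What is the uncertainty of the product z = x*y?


For a product z = x*y, the relative uncertainty is:
uz/z = sqrt((ux/x)^2 + (uy/y)^2)
Relative uncertainties: ux/x = 0.4/25.0 = 0.016
uy/y = 2.28/48.4 = 0.047107
z = 25.0 * 48.4 = 1210.0
uz = 1210.0 * sqrt(0.016^2 + 0.047107^2) = 60.198

60.198


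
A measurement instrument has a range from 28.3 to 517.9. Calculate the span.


Span = upper range - lower range.
Span = 517.9 - (28.3)
Span = 489.6

489.6


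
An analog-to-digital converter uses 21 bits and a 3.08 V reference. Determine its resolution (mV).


The resolution (LSB) of an ADC is Vref / 2^n.
LSB = 3.08 / 2^21
LSB = 3.08 / 2097152
LSB = 1.47e-06 V = 0.00146866 mV

0.00146866 mV


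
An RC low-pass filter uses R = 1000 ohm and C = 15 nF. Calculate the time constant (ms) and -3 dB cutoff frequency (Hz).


Time constant: tau = R * C.
tau = 1000 * 1.50e-08 = 1.5e-05 s
tau = 0.015 ms
Cutoff frequency: fc = 1 / (2*pi*R*C).
fc = 1 / (2*pi*1.5e-05) = 10610.33 Hz

tau = 0.015 ms, fc = 10610.33 Hz


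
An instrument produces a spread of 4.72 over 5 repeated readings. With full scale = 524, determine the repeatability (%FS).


Repeatability = (spread / full scale) * 100%.
R = (4.72 / 524) * 100
R = 0.901 %FS

0.901 %FS


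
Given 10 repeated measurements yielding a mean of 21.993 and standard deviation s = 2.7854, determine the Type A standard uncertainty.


The standard uncertainty for Type A evaluation is u = s / sqrt(n).
u = 2.7854 / sqrt(10)
u = 2.7854 / 3.1623
u = 0.8808

0.8808


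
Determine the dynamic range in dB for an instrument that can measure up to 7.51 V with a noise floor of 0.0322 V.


Dynamic range = 20 * log10(Vmax / Vnoise).
DR = 20 * log10(7.51 / 0.0322)
DR = 20 * log10(233.23)
DR = 47.36 dB

47.36 dB


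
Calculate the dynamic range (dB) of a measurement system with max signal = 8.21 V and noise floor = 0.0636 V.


Dynamic range = 20 * log10(Vmax / Vnoise).
DR = 20 * log10(8.21 / 0.0636)
DR = 20 * log10(129.09)
DR = 42.22 dB

42.22 dB


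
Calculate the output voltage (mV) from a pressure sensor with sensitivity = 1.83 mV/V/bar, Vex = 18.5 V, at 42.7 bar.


Output = sensitivity * Vex * P.
Vout = 1.83 * 18.5 * 42.7
Vout = 33.855 * 42.7
Vout = 1445.61 mV

1445.61 mV


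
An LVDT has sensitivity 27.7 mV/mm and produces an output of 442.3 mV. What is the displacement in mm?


Displacement = Vout / sensitivity.
d = 442.3 / 27.7
d = 15.968 mm

15.968 mm


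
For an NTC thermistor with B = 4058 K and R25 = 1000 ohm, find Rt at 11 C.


NTC thermistor equation: Rt = R25 * exp(B * (1/T - 1/T25)).
T in Kelvin: 284.15 K, T25 = 298.15 K
1/T - 1/T25 = 1/284.15 - 1/298.15 = 0.00016525
B * (1/T - 1/T25) = 4058 * 0.00016525 = 0.6706
Rt = 1000 * exp(0.6706) = 1955.4 ohm

1955.4 ohm


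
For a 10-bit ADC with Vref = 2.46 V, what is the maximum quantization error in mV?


The maximum quantization error is +/- LSB/2.
LSB = Vref / 2^n = 2.46 / 1024 = 0.00240234 V
Max error = LSB / 2 = 0.00240234 / 2 = 0.00120117 V
Max error = 1.2012 mV

1.2012 mV


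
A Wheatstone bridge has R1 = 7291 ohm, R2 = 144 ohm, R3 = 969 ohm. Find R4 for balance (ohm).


At balance: R1*R4 = R2*R3, so R4 = R2*R3/R1.
R4 = 144 * 969 / 7291
R4 = 139536 / 7291
R4 = 19.14 ohm

19.14 ohm


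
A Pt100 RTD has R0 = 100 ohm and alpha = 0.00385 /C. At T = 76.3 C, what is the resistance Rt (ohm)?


The RTD equation: Rt = R0 * (1 + alpha * T).
Rt = 100 * (1 + 0.00385 * 76.3)
Rt = 100 * (1 + 0.293755)
Rt = 100 * 1.293755
Rt = 129.375 ohm

129.375 ohm


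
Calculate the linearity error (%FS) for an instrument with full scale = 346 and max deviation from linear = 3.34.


Linearity error = (max deviation / full scale) * 100%.
Linearity = (3.34 / 346) * 100
Linearity = 0.965 %FS

0.965 %FS


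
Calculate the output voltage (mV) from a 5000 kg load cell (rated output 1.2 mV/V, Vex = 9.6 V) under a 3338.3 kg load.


Vout = rated_output * Vex * (load / capacity).
Vout = 1.2 * 9.6 * (3338.3 / 5000)
Vout = 1.2 * 9.6 * 0.66766
Vout = 7.691 mV

7.691 mV


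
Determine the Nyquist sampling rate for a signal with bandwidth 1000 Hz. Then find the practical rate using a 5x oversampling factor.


By Nyquist theorem, fs_min = 2 * fmax.
fs_min = 2 * 1000 = 2000 Hz
Practical rate = 5 * fs_min = 5 * 2000 = 10000 Hz

fs_min = 2000 Hz, fs_practical = 10000 Hz


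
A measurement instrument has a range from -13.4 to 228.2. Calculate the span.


Span = upper range - lower range.
Span = 228.2 - (-13.4)
Span = 241.6

241.6


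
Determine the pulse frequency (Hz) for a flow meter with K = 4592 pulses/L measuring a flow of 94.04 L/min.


Frequency = K * Q / 60 (converting L/min to L/s).
f = 4592 * 94.04 / 60
f = 431831.68 / 60
f = 7197.19 Hz

7197.19 Hz


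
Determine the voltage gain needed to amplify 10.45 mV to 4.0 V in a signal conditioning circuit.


Gain = Vout / Vin (converting to same units).
G = 4.0 V / 10.45 mV
G = 4000.0 mV / 10.45 mV
G = 382.78

382.78


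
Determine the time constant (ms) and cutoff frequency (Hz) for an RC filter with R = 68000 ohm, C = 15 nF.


Time constant: tau = R * C.
tau = 68000 * 1.50e-08 = 0.00102 s
tau = 1.02 ms
Cutoff frequency: fc = 1 / (2*pi*R*C).
fc = 1 / (2*pi*0.00102) = 156.03 Hz

tau = 1.02 ms, fc = 156.03 Hz


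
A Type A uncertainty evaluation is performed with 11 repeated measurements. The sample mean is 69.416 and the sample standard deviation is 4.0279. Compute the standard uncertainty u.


The standard uncertainty for Type A evaluation is u = s / sqrt(n).
u = 4.0279 / sqrt(11)
u = 4.0279 / 3.3166
u = 1.2145

1.2145


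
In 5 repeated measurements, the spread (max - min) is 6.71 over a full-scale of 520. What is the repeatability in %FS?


Repeatability = (spread / full scale) * 100%.
R = (6.71 / 520) * 100
R = 1.29 %FS

1.29 %FS


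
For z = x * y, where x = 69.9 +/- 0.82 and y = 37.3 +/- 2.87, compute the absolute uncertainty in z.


For a product z = x*y, the relative uncertainty is:
uz/z = sqrt((ux/x)^2 + (uy/y)^2)
Relative uncertainties: ux/x = 0.82/69.9 = 0.011731
uy/y = 2.87/37.3 = 0.076944
z = 69.9 * 37.3 = 2607.3
uz = 2607.3 * sqrt(0.011731^2 + 0.076944^2) = 202.931

202.931


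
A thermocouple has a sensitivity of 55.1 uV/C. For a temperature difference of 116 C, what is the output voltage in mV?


The thermocouple output V = sensitivity * dT.
V = 55.1 uV/C * 116 C
V = 6391.6 uV
V = 6.392 mV

6.392 mV


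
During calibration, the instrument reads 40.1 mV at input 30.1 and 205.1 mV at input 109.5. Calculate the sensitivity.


Sensitivity = (y2 - y1) / (x2 - x1).
S = (205.1 - 40.1) / (109.5 - 30.1)
S = 165.0 / 79.4
S = 2.0781 mV/unit

2.0781 mV/unit


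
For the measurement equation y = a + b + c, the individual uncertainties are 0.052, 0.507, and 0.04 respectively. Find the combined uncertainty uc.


For a sum of independent quantities, uc = sqrt(u1^2 + u2^2 + u3^2).
uc = sqrt(0.052^2 + 0.507^2 + 0.04^2)
uc = sqrt(0.002704 + 0.257049 + 0.0016)
uc = 0.5112

0.5112


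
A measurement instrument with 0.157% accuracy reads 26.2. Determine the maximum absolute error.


Absolute error = (accuracy% / 100) * reading.
Error = (0.157 / 100) * 26.2
Error = 0.00157 * 26.2
Error = 0.0411

0.0411


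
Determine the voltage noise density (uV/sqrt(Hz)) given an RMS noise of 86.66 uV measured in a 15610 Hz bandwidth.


Noise spectral density = Vrms / sqrt(BW).
NSD = 86.66 / sqrt(15610)
NSD = 86.66 / 124.94
NSD = 0.6936 uV/sqrt(Hz)

0.6936 uV/sqrt(Hz)


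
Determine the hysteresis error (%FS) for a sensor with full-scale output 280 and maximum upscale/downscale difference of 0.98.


Hysteresis = (max difference / full scale) * 100%.
H = (0.98 / 280) * 100
H = 0.35 %FS

0.35 %FS


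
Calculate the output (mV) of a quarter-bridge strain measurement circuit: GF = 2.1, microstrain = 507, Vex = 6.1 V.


Quarter bridge output: Vout = (GF * epsilon * Vex) / 4.
Vout = (2.1 * 507e-6 * 6.1) / 4
Vout = 0.00649467 / 4 V
Vout = 0.00162367 V = 1.6237 mV

1.6237 mV


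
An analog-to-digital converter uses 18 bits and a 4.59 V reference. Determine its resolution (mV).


The resolution (LSB) of an ADC is Vref / 2^n.
LSB = 4.59 / 2^18
LSB = 4.59 / 262144
LSB = 1.751e-05 V = 0.01750946 mV

0.01750946 mV


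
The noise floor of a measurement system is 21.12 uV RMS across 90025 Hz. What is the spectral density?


Noise spectral density = Vrms / sqrt(BW).
NSD = 21.12 / sqrt(90025)
NSD = 21.12 / 300.0417
NSD = 0.0704 uV/sqrt(Hz)

0.0704 uV/sqrt(Hz)


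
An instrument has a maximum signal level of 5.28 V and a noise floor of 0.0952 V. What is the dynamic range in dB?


Dynamic range = 20 * log10(Vmax / Vnoise).
DR = 20 * log10(5.28 / 0.0952)
DR = 20 * log10(55.46)
DR = 34.88 dB

34.88 dB


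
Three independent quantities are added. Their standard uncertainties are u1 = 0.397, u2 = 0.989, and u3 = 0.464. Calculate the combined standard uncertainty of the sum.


For a sum of independent quantities, uc = sqrt(u1^2 + u2^2 + u3^2).
uc = sqrt(0.397^2 + 0.989^2 + 0.464^2)
uc = sqrt(0.157609 + 0.978121 + 0.215296)
uc = 1.1623

1.1623


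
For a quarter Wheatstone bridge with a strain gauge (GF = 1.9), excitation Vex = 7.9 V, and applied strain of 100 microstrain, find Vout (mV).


Quarter bridge output: Vout = (GF * epsilon * Vex) / 4.
Vout = (1.9 * 100e-6 * 7.9) / 4
Vout = 0.001501 / 4 V
Vout = 0.00037525 V = 0.3752 mV

0.3752 mV


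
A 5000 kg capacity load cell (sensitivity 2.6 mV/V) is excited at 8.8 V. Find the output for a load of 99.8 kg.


Vout = rated_output * Vex * (load / capacity).
Vout = 2.6 * 8.8 * (99.8 / 5000)
Vout = 2.6 * 8.8 * 0.01996
Vout = 0.457 mV

0.457 mV


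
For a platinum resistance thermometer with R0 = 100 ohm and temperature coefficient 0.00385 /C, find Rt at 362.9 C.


The RTD equation: Rt = R0 * (1 + alpha * T).
Rt = 100 * (1 + 0.00385 * 362.9)
Rt = 100 * (1 + 1.397165)
Rt = 100 * 2.397165
Rt = 239.717 ohm

239.717 ohm


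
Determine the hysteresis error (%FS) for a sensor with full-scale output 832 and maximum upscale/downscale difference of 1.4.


Hysteresis = (max difference / full scale) * 100%.
H = (1.4 / 832) * 100
H = 0.168 %FS

0.168 %FS


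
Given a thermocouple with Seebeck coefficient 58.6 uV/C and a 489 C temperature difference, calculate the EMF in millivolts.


The thermocouple output V = sensitivity * dT.
V = 58.6 uV/C * 489 C
V = 28655.4 uV
V = 28.655 mV

28.655 mV


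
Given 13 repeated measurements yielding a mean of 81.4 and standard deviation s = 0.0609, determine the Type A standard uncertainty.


The standard uncertainty for Type A evaluation is u = s / sqrt(n).
u = 0.0609 / sqrt(13)
u = 0.0609 / 3.6056
u = 0.0169

0.0169


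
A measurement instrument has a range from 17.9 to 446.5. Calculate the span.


Span = upper range - lower range.
Span = 446.5 - (17.9)
Span = 428.6

428.6


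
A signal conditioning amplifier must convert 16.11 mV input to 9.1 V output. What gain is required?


Gain = Vout / Vin (converting to same units).
G = 9.1 V / 16.11 mV
G = 9100.0 mV / 16.11 mV
G = 564.87

564.87


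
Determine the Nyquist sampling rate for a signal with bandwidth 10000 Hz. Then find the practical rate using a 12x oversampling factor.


By Nyquist theorem, fs_min = 2 * fmax.
fs_min = 2 * 10000 = 20000 Hz
Practical rate = 12 * fs_min = 12 * 20000 = 240000 Hz

fs_min = 20000 Hz, fs_practical = 240000 Hz


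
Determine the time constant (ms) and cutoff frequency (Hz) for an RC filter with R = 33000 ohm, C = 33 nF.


Time constant: tau = R * C.
tau = 33000 * 3.30e-08 = 0.001089 s
tau = 1.089 ms
Cutoff frequency: fc = 1 / (2*pi*R*C).
fc = 1 / (2*pi*0.001089) = 146.15 Hz

tau = 1.089 ms, fc = 146.15 Hz


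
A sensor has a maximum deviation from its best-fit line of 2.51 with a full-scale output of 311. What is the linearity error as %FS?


Linearity error = (max deviation / full scale) * 100%.
Linearity = (2.51 / 311) * 100
Linearity = 0.807 %FS

0.807 %FS


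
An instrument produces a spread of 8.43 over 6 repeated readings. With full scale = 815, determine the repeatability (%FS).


Repeatability = (spread / full scale) * 100%.
R = (8.43 / 815) * 100
R = 1.034 %FS

1.034 %FS


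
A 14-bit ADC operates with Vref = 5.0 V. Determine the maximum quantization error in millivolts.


The maximum quantization error is +/- LSB/2.
LSB = Vref / 2^n = 5.0 / 16384 = 0.00030518 V
Max error = LSB / 2 = 0.00030518 / 2 = 0.00015259 V
Max error = 0.1526 mV

0.1526 mV


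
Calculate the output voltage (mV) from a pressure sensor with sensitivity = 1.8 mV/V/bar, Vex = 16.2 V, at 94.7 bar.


Output = sensitivity * Vex * P.
Vout = 1.8 * 16.2 * 94.7
Vout = 29.16 * 94.7
Vout = 2761.45 mV

2761.45 mV


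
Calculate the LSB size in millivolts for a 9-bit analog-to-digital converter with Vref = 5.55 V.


The resolution (LSB) of an ADC is Vref / 2^n.
LSB = 5.55 / 2^9
LSB = 5.55 / 512
LSB = 0.01083984 V = 10.83984375 mV

10.83984375 mV


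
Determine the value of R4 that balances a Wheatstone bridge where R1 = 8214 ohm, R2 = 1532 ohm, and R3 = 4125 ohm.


At balance: R1*R4 = R2*R3, so R4 = R2*R3/R1.
R4 = 1532 * 4125 / 8214
R4 = 6319500 / 8214
R4 = 769.36 ohm

769.36 ohm


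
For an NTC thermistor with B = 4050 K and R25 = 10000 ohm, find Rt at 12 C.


NTC thermistor equation: Rt = R25 * exp(B * (1/T - 1/T25)).
T in Kelvin: 285.15 K, T25 = 298.15 K
1/T - 1/T25 = 1/285.15 - 1/298.15 = 0.00015291
B * (1/T - 1/T25) = 4050 * 0.00015291 = 0.6193
Rt = 10000 * exp(0.6193) = 18576.0 ohm

18576.0 ohm


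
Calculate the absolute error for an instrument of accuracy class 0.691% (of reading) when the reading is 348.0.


Absolute error = (accuracy% / 100) * reading.
Error = (0.691 / 100) * 348.0
Error = 0.00691 * 348.0
Error = 2.4047

2.4047


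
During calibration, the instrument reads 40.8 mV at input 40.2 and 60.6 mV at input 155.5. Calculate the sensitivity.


Sensitivity = (y2 - y1) / (x2 - x1).
S = (60.6 - 40.8) / (155.5 - 40.2)
S = 19.8 / 115.3
S = 0.1717 mV/unit

0.1717 mV/unit


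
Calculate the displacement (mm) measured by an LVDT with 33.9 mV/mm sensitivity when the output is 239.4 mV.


Displacement = Vout / sensitivity.
d = 239.4 / 33.9
d = 7.062 mm

7.062 mm


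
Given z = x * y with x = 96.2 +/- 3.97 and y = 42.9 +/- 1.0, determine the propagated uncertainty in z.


For a product z = x*y, the relative uncertainty is:
uz/z = sqrt((ux/x)^2 + (uy/y)^2)
Relative uncertainties: ux/x = 3.97/96.2 = 0.041268
uy/y = 1.0/42.9 = 0.02331
z = 96.2 * 42.9 = 4127.0
uz = 4127.0 * sqrt(0.041268^2 + 0.02331^2) = 195.604

195.604


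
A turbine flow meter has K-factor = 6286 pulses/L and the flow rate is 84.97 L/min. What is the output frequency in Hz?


Frequency = K * Q / 60 (converting L/min to L/s).
f = 6286 * 84.97 / 60
f = 534121.42 / 60
f = 8902.02 Hz

8902.02 Hz


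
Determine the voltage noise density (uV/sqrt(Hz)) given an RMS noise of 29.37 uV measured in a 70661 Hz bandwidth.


Noise spectral density = Vrms / sqrt(BW).
NSD = 29.37 / sqrt(70661)
NSD = 29.37 / 265.8214
NSD = 0.1105 uV/sqrt(Hz)

0.1105 uV/sqrt(Hz)


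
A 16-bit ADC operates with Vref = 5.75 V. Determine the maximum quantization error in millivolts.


The maximum quantization error is +/- LSB/2.
LSB = Vref / 2^n = 5.75 / 65536 = 8.774e-05 V
Max error = LSB / 2 = 8.774e-05 / 2 = 4.387e-05 V
Max error = 0.0439 mV

0.0439 mV


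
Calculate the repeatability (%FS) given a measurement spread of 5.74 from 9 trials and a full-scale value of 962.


Repeatability = (spread / full scale) * 100%.
R = (5.74 / 962) * 100
R = 0.597 %FS

0.597 %FS


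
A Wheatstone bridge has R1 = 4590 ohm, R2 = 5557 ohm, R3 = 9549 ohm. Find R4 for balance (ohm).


At balance: R1*R4 = R2*R3, so R4 = R2*R3/R1.
R4 = 5557 * 9549 / 4590
R4 = 53063793 / 4590
R4 = 11560.74 ohm

11560.74 ohm


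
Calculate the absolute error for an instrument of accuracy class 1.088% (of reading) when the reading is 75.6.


Absolute error = (accuracy% / 100) * reading.
Error = (1.088 / 100) * 75.6
Error = 0.01088 * 75.6
Error = 0.8225

0.8225


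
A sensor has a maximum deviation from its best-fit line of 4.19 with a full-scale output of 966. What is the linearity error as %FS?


Linearity error = (max deviation / full scale) * 100%.
Linearity = (4.19 / 966) * 100
Linearity = 0.434 %FS

0.434 %FS


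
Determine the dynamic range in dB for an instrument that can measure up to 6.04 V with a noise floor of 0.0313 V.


Dynamic range = 20 * log10(Vmax / Vnoise).
DR = 20 * log10(6.04 / 0.0313)
DR = 20 * log10(192.97)
DR = 45.71 dB

45.71 dB


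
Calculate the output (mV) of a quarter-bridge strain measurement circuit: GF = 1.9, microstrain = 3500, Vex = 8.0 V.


Quarter bridge output: Vout = (GF * epsilon * Vex) / 4.
Vout = (1.9 * 3500e-6 * 8.0) / 4
Vout = 0.0532 / 4 V
Vout = 0.0133 V = 13.3 mV

13.3 mV


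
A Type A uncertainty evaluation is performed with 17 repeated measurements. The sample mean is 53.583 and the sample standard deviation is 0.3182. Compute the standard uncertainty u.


The standard uncertainty for Type A evaluation is u = s / sqrt(n).
u = 0.3182 / sqrt(17)
u = 0.3182 / 4.1231
u = 0.0772

0.0772


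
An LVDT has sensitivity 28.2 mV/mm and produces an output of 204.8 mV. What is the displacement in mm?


Displacement = Vout / sensitivity.
d = 204.8 / 28.2
d = 7.262 mm

7.262 mm


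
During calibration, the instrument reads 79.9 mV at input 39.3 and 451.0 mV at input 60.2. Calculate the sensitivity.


Sensitivity = (y2 - y1) / (x2 - x1).
S = (451.0 - 79.9) / (60.2 - 39.3)
S = 371.1 / 20.9
S = 17.756 mV/unit

17.756 mV/unit


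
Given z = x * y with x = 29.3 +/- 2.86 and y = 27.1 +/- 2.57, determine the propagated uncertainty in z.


For a product z = x*y, the relative uncertainty is:
uz/z = sqrt((ux/x)^2 + (uy/y)^2)
Relative uncertainties: ux/x = 2.86/29.3 = 0.097611
uy/y = 2.57/27.1 = 0.094834
z = 29.3 * 27.1 = 794.0
uz = 794.0 * sqrt(0.097611^2 + 0.094834^2) = 108.062

108.062


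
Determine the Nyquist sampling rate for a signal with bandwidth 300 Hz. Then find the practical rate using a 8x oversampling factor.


By Nyquist theorem, fs_min = 2 * fmax.
fs_min = 2 * 300 = 600 Hz
Practical rate = 8 * fs_min = 8 * 600 = 4800 Hz

fs_min = 600 Hz, fs_practical = 4800 Hz


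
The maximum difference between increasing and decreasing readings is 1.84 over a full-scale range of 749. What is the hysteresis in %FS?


Hysteresis = (max difference / full scale) * 100%.
H = (1.84 / 749) * 100
H = 0.246 %FS

0.246 %FS


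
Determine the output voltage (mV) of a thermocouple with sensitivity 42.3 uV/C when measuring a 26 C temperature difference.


The thermocouple output V = sensitivity * dT.
V = 42.3 uV/C * 26 C
V = 1099.8 uV
V = 1.1 mV

1.1 mV


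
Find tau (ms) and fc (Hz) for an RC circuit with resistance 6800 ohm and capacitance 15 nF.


Time constant: tau = R * C.
tau = 6800 * 1.50e-08 = 0.000102 s
tau = 0.102 ms
Cutoff frequency: fc = 1 / (2*pi*R*C).
fc = 1 / (2*pi*0.000102) = 1560.34 Hz

tau = 0.102 ms, fc = 1560.34 Hz


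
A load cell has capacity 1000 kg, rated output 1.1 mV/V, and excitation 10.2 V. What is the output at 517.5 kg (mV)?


Vout = rated_output * Vex * (load / capacity).
Vout = 1.1 * 10.2 * (517.5 / 1000)
Vout = 1.1 * 10.2 * 0.5175
Vout = 5.806 mV

5.806 mV


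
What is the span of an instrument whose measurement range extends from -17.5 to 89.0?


Span = upper range - lower range.
Span = 89.0 - (-17.5)
Span = 106.5

106.5


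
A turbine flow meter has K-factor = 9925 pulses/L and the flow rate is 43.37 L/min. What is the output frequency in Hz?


Frequency = K * Q / 60 (converting L/min to L/s).
f = 9925 * 43.37 / 60
f = 430447.25 / 60
f = 7174.12 Hz

7174.12 Hz


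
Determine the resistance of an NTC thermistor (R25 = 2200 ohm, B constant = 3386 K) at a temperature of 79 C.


NTC thermistor equation: Rt = R25 * exp(B * (1/T - 1/T25)).
T in Kelvin: 352.15 K, T25 = 298.15 K
1/T - 1/T25 = 1/352.15 - 1/298.15 = -0.00051432
B * (1/T - 1/T25) = 3386 * -0.00051432 = -1.7415
Rt = 2200 * exp(-1.7415) = 385.6 ohm

385.6 ohm


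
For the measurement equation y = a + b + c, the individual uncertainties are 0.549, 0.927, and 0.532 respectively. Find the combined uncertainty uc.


For a sum of independent quantities, uc = sqrt(u1^2 + u2^2 + u3^2).
uc = sqrt(0.549^2 + 0.927^2 + 0.532^2)
uc = sqrt(0.301401 + 0.859329 + 0.283024)
uc = 1.2016

1.2016


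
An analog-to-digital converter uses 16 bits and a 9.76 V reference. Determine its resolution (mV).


The resolution (LSB) of an ADC is Vref / 2^n.
LSB = 9.76 / 2^16
LSB = 9.76 / 65536
LSB = 0.00014893 V = 0.14892578 mV

0.14892578 mV


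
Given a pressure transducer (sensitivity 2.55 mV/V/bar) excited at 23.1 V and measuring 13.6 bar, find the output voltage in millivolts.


Output = sensitivity * Vex * P.
Vout = 2.55 * 23.1 * 13.6
Vout = 58.905 * 13.6
Vout = 801.11 mV

801.11 mV


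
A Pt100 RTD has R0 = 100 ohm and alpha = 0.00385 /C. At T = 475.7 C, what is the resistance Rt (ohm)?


The RTD equation: Rt = R0 * (1 + alpha * T).
Rt = 100 * (1 + 0.00385 * 475.7)
Rt = 100 * (1 + 1.831445)
Rt = 100 * 2.831445
Rt = 283.144 ohm

283.144 ohm


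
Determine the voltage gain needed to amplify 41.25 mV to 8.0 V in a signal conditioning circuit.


Gain = Vout / Vin (converting to same units).
G = 8.0 V / 41.25 mV
G = 8000.0 mV / 41.25 mV
G = 193.94

193.94


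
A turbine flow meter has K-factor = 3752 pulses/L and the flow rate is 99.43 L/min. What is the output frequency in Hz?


Frequency = K * Q / 60 (converting L/min to L/s).
f = 3752 * 99.43 / 60
f = 373061.36 / 60
f = 6217.69 Hz

6217.69 Hz


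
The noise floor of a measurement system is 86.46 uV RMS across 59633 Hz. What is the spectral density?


Noise spectral density = Vrms / sqrt(BW).
NSD = 86.46 / sqrt(59633)
NSD = 86.46 / 244.1987
NSD = 0.3541 uV/sqrt(Hz)

0.3541 uV/sqrt(Hz)


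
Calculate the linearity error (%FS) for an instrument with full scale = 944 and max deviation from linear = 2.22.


Linearity error = (max deviation / full scale) * 100%.
Linearity = (2.22 / 944) * 100
Linearity = 0.235 %FS

0.235 %FS


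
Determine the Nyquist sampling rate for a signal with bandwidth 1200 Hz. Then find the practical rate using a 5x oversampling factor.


By Nyquist theorem, fs_min = 2 * fmax.
fs_min = 2 * 1200 = 2400 Hz
Practical rate = 5 * fs_min = 5 * 2400 = 12000 Hz

fs_min = 2400 Hz, fs_practical = 12000 Hz


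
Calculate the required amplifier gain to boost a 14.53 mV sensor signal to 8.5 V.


Gain = Vout / Vin (converting to same units).
G = 8.5 V / 14.53 mV
G = 8500.0 mV / 14.53 mV
G = 585.0

585.0


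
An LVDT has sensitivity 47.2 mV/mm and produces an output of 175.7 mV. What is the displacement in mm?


Displacement = Vout / sensitivity.
d = 175.7 / 47.2
d = 3.722 mm

3.722 mm


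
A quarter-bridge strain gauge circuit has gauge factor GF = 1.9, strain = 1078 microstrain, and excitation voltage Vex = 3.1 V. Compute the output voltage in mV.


Quarter bridge output: Vout = (GF * epsilon * Vex) / 4.
Vout = (1.9 * 1078e-6 * 3.1) / 4
Vout = 0.00634942 / 4 V
Vout = 0.00158735 V = 1.5874 mV

1.5874 mV


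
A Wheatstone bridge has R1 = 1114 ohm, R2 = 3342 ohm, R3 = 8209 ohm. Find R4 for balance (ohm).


At balance: R1*R4 = R2*R3, so R4 = R2*R3/R1.
R4 = 3342 * 8209 / 1114
R4 = 27434478 / 1114
R4 = 24627.0 ohm

24627.0 ohm


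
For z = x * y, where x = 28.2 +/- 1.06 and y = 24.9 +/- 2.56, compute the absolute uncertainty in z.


For a product z = x*y, the relative uncertainty is:
uz/z = sqrt((ux/x)^2 + (uy/y)^2)
Relative uncertainties: ux/x = 1.06/28.2 = 0.037589
uy/y = 2.56/24.9 = 0.102811
z = 28.2 * 24.9 = 702.2
uz = 702.2 * sqrt(0.037589^2 + 0.102811^2) = 76.866

76.866


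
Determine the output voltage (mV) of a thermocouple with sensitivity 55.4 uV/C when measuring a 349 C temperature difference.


The thermocouple output V = sensitivity * dT.
V = 55.4 uV/C * 349 C
V = 19334.6 uV
V = 19.335 mV

19.335 mV


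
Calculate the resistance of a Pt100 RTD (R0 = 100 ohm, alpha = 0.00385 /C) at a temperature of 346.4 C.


The RTD equation: Rt = R0 * (1 + alpha * T).
Rt = 100 * (1 + 0.00385 * 346.4)
Rt = 100 * (1 + 1.33364)
Rt = 100 * 2.33364
Rt = 233.364 ohm

233.364 ohm


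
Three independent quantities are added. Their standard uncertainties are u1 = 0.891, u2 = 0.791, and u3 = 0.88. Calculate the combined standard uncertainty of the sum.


For a sum of independent quantities, uc = sqrt(u1^2 + u2^2 + u3^2).
uc = sqrt(0.891^2 + 0.791^2 + 0.88^2)
uc = sqrt(0.793881 + 0.625681 + 0.7744)
uc = 1.4812

1.4812


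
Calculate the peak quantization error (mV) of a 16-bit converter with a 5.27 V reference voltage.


The maximum quantization error is +/- LSB/2.
LSB = Vref / 2^n = 5.27 / 65536 = 8.041e-05 V
Max error = LSB / 2 = 8.041e-05 / 2 = 4.021e-05 V
Max error = 0.0402 mV

0.0402 mV


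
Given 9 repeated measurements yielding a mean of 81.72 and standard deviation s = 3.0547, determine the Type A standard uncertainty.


The standard uncertainty for Type A evaluation is u = s / sqrt(n).
u = 3.0547 / sqrt(9)
u = 3.0547 / 3.0
u = 1.0182

1.0182


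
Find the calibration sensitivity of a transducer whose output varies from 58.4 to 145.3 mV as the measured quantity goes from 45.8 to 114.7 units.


Sensitivity = (y2 - y1) / (x2 - x1).
S = (145.3 - 58.4) / (114.7 - 45.8)
S = 86.9 / 68.9
S = 1.2612 mV/unit

1.2612 mV/unit


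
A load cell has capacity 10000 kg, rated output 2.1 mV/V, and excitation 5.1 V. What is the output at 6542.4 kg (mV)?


Vout = rated_output * Vex * (load / capacity).
Vout = 2.1 * 5.1 * (6542.4 / 10000)
Vout = 2.1 * 5.1 * 0.65424
Vout = 7.007 mV

7.007 mV


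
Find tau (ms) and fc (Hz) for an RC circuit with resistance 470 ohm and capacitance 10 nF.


Time constant: tau = R * C.
tau = 470 * 1.00e-08 = 4.7e-06 s
tau = 0.0047 ms
Cutoff frequency: fc = 1 / (2*pi*R*C).
fc = 1 / (2*pi*4.7e-06) = 33862.75 Hz

tau = 0.0047 ms, fc = 33862.75 Hz


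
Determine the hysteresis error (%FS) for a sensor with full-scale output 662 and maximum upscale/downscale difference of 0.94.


Hysteresis = (max difference / full scale) * 100%.
H = (0.94 / 662) * 100
H = 0.142 %FS

0.142 %FS


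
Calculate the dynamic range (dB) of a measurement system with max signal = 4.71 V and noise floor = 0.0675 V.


Dynamic range = 20 * log10(Vmax / Vnoise).
DR = 20 * log10(4.71 / 0.0675)
DR = 20 * log10(69.78)
DR = 36.87 dB

36.87 dB


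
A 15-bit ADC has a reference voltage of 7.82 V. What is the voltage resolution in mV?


The resolution (LSB) of an ADC is Vref / 2^n.
LSB = 7.82 / 2^15
LSB = 7.82 / 32768
LSB = 0.00023865 V = 0.23864746 mV

0.23864746 mV


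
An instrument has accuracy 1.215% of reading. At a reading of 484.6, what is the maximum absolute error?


Absolute error = (accuracy% / 100) * reading.
Error = (1.215 / 100) * 484.6
Error = 0.01215 * 484.6
Error = 5.8879

5.8879


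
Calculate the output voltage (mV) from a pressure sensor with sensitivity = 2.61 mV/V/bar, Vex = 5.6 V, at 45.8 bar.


Output = sensitivity * Vex * P.
Vout = 2.61 * 5.6 * 45.8
Vout = 14.616 * 45.8
Vout = 669.41 mV

669.41 mV


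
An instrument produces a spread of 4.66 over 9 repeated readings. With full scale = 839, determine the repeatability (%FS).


Repeatability = (spread / full scale) * 100%.
R = (4.66 / 839) * 100
R = 0.555 %FS

0.555 %FS


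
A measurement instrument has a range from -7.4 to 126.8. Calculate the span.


Span = upper range - lower range.
Span = 126.8 - (-7.4)
Span = 134.2

134.2


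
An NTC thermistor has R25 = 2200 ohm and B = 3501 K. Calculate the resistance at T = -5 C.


NTC thermistor equation: Rt = R25 * exp(B * (1/T - 1/T25)).
T in Kelvin: 268.15 K, T25 = 298.15 K
1/T - 1/T25 = 1/268.15 - 1/298.15 = 0.00037524
B * (1/T - 1/T25) = 3501 * 0.00037524 = 1.3137
Rt = 2200 * exp(1.3137) = 8183.9 ohm

8183.9 ohm


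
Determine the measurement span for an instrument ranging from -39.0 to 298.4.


Span = upper range - lower range.
Span = 298.4 - (-39.0)
Span = 337.4

337.4


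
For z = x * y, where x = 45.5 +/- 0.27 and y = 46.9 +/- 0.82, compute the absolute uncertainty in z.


For a product z = x*y, the relative uncertainty is:
uz/z = sqrt((ux/x)^2 + (uy/y)^2)
Relative uncertainties: ux/x = 0.27/45.5 = 0.005934
uy/y = 0.82/46.9 = 0.017484
z = 45.5 * 46.9 = 2133.9
uz = 2133.9 * sqrt(0.005934^2 + 0.017484^2) = 39.4

39.4


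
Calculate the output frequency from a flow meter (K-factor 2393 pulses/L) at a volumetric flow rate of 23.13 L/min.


Frequency = K * Q / 60 (converting L/min to L/s).
f = 2393 * 23.13 / 60
f = 55350.09 / 60
f = 922.5 Hz

922.5 Hz


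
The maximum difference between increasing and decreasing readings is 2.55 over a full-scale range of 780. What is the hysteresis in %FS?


Hysteresis = (max difference / full scale) * 100%.
H = (2.55 / 780) * 100
H = 0.327 %FS

0.327 %FS


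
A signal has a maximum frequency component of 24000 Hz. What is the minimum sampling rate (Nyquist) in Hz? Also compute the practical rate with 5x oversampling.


By Nyquist theorem, fs_min = 2 * fmax.
fs_min = 2 * 24000 = 48000 Hz
Practical rate = 5 * fs_min = 5 * 48000 = 240000 Hz

fs_min = 48000 Hz, fs_practical = 240000 Hz


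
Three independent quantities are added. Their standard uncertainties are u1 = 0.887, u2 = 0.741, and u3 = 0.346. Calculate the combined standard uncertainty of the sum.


For a sum of independent quantities, uc = sqrt(u1^2 + u2^2 + u3^2).
uc = sqrt(0.887^2 + 0.741^2 + 0.346^2)
uc = sqrt(0.786769 + 0.549081 + 0.119716)
uc = 1.2065

1.2065


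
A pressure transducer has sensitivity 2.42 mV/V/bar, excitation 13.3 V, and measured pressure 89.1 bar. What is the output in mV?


Output = sensitivity * Vex * P.
Vout = 2.42 * 13.3 * 89.1
Vout = 32.186 * 89.1
Vout = 2867.77 mV

2867.77 mV


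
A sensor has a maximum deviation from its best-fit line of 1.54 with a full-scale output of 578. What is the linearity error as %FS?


Linearity error = (max deviation / full scale) * 100%.
Linearity = (1.54 / 578) * 100
Linearity = 0.266 %FS

0.266 %FS


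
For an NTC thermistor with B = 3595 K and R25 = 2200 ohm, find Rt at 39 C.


NTC thermistor equation: Rt = R25 * exp(B * (1/T - 1/T25)).
T in Kelvin: 312.15 K, T25 = 298.15 K
1/T - 1/T25 = 1/312.15 - 1/298.15 = -0.00015043
B * (1/T - 1/T25) = 3595 * -0.00015043 = -0.5408
Rt = 2200 * exp(-0.5408) = 1281.0 ohm

1281.0 ohm


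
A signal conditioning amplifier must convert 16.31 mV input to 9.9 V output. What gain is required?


Gain = Vout / Vin (converting to same units).
G = 9.9 V / 16.31 mV
G = 9900.0 mV / 16.31 mV
G = 606.99

606.99


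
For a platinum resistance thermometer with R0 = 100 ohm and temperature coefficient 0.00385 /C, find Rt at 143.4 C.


The RTD equation: Rt = R0 * (1 + alpha * T).
Rt = 100 * (1 + 0.00385 * 143.4)
Rt = 100 * (1 + 0.55209)
Rt = 100 * 1.55209
Rt = 155.209 ohm

155.209 ohm


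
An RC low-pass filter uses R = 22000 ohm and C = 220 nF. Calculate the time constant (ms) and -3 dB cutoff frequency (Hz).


Time constant: tau = R * C.
tau = 22000 * 2.20e-07 = 0.00484 s
tau = 4.84 ms
Cutoff frequency: fc = 1 / (2*pi*R*C).
fc = 1 / (2*pi*0.00484) = 32.88 Hz

tau = 4.84 ms, fc = 32.88 Hz


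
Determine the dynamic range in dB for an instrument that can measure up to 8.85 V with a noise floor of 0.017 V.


Dynamic range = 20 * log10(Vmax / Vnoise).
DR = 20 * log10(8.85 / 0.017)
DR = 20 * log10(520.59)
DR = 54.33 dB

54.33 dB


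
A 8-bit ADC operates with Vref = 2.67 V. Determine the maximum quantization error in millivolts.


The maximum quantization error is +/- LSB/2.
LSB = Vref / 2^n = 2.67 / 256 = 0.01042969 V
Max error = LSB / 2 = 0.01042969 / 2 = 0.00521484 V
Max error = 5.2148 mV

5.2148 mV


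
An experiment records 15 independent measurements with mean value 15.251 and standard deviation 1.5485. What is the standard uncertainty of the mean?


The standard uncertainty for Type A evaluation is u = s / sqrt(n).
u = 1.5485 / sqrt(15)
u = 1.5485 / 3.873
u = 0.3998

0.3998


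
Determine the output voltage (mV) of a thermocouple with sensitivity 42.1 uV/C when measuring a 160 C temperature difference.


The thermocouple output V = sensitivity * dT.
V = 42.1 uV/C * 160 C
V = 6736.0 uV
V = 6.736 mV

6.736 mV


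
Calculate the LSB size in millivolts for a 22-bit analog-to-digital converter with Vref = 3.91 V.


The resolution (LSB) of an ADC is Vref / 2^n.
LSB = 3.91 / 2^22
LSB = 3.91 / 4194304
LSB = 9.3e-07 V = 0.00093222 mV

0.00093222 mV


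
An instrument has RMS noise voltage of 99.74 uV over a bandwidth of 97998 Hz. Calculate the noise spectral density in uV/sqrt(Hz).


Noise spectral density = Vrms / sqrt(BW).
NSD = 99.74 / sqrt(97998)
NSD = 99.74 / 313.0463
NSD = 0.3186 uV/sqrt(Hz)

0.3186 uV/sqrt(Hz)


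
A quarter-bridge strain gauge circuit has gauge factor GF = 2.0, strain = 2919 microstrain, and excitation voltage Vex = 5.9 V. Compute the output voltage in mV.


Quarter bridge output: Vout = (GF * epsilon * Vex) / 4.
Vout = (2.0 * 2919e-6 * 5.9) / 4
Vout = 0.0344442 / 4 V
Vout = 0.00861105 V = 8.6111 mV

8.6111 mV


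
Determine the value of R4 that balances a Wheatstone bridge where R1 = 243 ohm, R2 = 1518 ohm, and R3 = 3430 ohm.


At balance: R1*R4 = R2*R3, so R4 = R2*R3/R1.
R4 = 1518 * 3430 / 243
R4 = 5206740 / 243
R4 = 21426.91 ohm

21426.91 ohm


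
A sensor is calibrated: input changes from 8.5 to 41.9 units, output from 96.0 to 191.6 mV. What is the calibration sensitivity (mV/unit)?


Sensitivity = (y2 - y1) / (x2 - x1).
S = (191.6 - 96.0) / (41.9 - 8.5)
S = 95.6 / 33.4
S = 2.8623 mV/unit

2.8623 mV/unit


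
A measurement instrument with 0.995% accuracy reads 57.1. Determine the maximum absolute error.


Absolute error = (accuracy% / 100) * reading.
Error = (0.995 / 100) * 57.1
Error = 0.00995 * 57.1
Error = 0.5681

0.5681


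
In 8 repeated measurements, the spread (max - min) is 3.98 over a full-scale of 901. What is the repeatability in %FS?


Repeatability = (spread / full scale) * 100%.
R = (3.98 / 901) * 100
R = 0.442 %FS

0.442 %FS


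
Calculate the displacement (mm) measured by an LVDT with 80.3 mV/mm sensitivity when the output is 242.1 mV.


Displacement = Vout / sensitivity.
d = 242.1 / 80.3
d = 3.015 mm

3.015 mm


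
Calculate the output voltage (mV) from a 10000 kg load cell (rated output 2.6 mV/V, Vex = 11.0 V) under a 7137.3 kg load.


Vout = rated_output * Vex * (load / capacity).
Vout = 2.6 * 11.0 * (7137.3 / 10000)
Vout = 2.6 * 11.0 * 0.71373
Vout = 20.413 mV

20.413 mV


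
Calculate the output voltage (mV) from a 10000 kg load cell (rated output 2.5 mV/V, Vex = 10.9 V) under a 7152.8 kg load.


Vout = rated_output * Vex * (load / capacity).
Vout = 2.5 * 10.9 * (7152.8 / 10000)
Vout = 2.5 * 10.9 * 0.71528
Vout = 19.491 mV

19.491 mV


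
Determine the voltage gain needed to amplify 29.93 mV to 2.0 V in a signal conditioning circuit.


Gain = Vout / Vin (converting to same units).
G = 2.0 V / 29.93 mV
G = 2000.0 mV / 29.93 mV
G = 66.82

66.82


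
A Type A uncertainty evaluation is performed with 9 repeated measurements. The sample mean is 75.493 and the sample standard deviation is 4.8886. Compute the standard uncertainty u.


The standard uncertainty for Type A evaluation is u = s / sqrt(n).
u = 4.8886 / sqrt(9)
u = 4.8886 / 3.0
u = 1.6295

1.6295


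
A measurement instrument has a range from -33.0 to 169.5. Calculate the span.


Span = upper range - lower range.
Span = 169.5 - (-33.0)
Span = 202.5

202.5


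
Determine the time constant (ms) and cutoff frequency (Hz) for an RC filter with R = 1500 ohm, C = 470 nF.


Time constant: tau = R * C.
tau = 1500 * 4.70e-07 = 0.000705 s
tau = 0.705 ms
Cutoff frequency: fc = 1 / (2*pi*R*C).
fc = 1 / (2*pi*0.000705) = 225.75 Hz

tau = 0.705 ms, fc = 225.75 Hz


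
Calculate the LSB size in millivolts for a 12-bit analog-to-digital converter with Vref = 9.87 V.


The resolution (LSB) of an ADC is Vref / 2^n.
LSB = 9.87 / 2^12
LSB = 9.87 / 4096
LSB = 0.00240967 V = 2.40966797 mV

2.40966797 mV


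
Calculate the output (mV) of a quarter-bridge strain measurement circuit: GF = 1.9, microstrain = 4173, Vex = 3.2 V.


Quarter bridge output: Vout = (GF * epsilon * Vex) / 4.
Vout = (1.9 * 4173e-6 * 3.2) / 4
Vout = 0.02537184 / 4 V
Vout = 0.00634296 V = 6.343 mV

6.343 mV


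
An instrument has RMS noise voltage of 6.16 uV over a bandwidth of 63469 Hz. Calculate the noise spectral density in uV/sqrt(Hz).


Noise spectral density = Vrms / sqrt(BW).
NSD = 6.16 / sqrt(63469)
NSD = 6.16 / 251.9305
NSD = 0.0245 uV/sqrt(Hz)

0.0245 uV/sqrt(Hz)


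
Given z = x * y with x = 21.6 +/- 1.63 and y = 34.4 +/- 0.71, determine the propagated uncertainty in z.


For a product z = x*y, the relative uncertainty is:
uz/z = sqrt((ux/x)^2 + (uy/y)^2)
Relative uncertainties: ux/x = 1.63/21.6 = 0.075463
uy/y = 0.71/34.4 = 0.02064
z = 21.6 * 34.4 = 743.0
uz = 743.0 * sqrt(0.075463^2 + 0.02064^2) = 58.131

58.131


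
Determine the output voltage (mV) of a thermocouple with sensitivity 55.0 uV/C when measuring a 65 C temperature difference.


The thermocouple output V = sensitivity * dT.
V = 55.0 uV/C * 65 C
V = 3575.0 uV
V = 3.575 mV

3.575 mV


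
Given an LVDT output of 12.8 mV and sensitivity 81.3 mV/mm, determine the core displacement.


Displacement = Vout / sensitivity.
d = 12.8 / 81.3
d = 0.157 mm

0.157 mm


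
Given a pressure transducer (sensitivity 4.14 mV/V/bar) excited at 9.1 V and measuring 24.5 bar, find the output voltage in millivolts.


Output = sensitivity * Vex * P.
Vout = 4.14 * 9.1 * 24.5
Vout = 37.674 * 24.5
Vout = 923.01 mV

923.01 mV


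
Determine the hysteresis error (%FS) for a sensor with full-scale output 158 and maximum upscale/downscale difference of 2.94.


Hysteresis = (max difference / full scale) * 100%.
H = (2.94 / 158) * 100
H = 1.861 %FS

1.861 %FS


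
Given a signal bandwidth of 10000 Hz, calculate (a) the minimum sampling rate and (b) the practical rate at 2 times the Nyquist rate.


By Nyquist theorem, fs_min = 2 * fmax.
fs_min = 2 * 10000 = 20000 Hz
Practical rate = 2 * fs_min = 2 * 20000 = 40000 Hz

fs_min = 20000 Hz, fs_practical = 40000 Hz
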